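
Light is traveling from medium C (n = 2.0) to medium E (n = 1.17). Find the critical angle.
θc = arcsin(n₂/n₁) = 35.8°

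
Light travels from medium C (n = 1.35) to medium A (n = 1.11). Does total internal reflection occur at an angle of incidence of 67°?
θc = arcsin(n₂/n₁) = 55.31°; 67° > θc, so yes — total internal reflection.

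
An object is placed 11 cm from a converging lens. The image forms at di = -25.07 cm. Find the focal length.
1/f = 1/do + 1/di → f = 19.6 cm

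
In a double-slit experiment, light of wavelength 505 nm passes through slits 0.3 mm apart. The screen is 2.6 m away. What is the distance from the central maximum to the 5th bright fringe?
y = mλL/d = 21.88 mm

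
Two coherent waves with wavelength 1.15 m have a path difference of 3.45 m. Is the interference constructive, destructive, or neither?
constructive — path difference = 3λ, a whole number of wavelengths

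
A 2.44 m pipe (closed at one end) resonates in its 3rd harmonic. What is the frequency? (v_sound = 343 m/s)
fₙ = nv/(4L) = 105.4 Hz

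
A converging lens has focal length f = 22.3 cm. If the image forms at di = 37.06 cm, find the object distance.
1/do = 1/f − 1/di → do = 55.99 cm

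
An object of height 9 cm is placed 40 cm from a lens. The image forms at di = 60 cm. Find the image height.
hi = (-di/do) × ho = -13.5 cm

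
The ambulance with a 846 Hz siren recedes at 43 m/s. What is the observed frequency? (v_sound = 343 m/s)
f_obs = f·v/(v + v_s) = 751.8 Hz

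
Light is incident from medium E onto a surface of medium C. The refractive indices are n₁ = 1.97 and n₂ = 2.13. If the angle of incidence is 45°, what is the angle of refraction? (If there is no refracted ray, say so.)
sin θ₂ = (n₁/n₂)·sin θ₁ = 0.654 → θ₂ = 40.84°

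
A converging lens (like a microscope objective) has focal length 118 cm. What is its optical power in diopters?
P = 1/f = 0.8475 D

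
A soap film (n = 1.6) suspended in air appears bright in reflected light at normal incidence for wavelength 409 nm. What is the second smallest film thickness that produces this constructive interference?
2nt = (m − ½)λ with m = 2 → t = (m − ½)λ/(2n) = 191.7 nm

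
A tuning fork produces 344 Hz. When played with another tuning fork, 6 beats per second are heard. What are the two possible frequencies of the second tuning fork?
f₂ = 344 ± 6 Hz → 350 Hz or 338 Hz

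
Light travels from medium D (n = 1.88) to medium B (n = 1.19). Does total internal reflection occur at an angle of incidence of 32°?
θc = arcsin(n₂/n₁) = 39.27°; 32° < θc, so no — the ray refracts.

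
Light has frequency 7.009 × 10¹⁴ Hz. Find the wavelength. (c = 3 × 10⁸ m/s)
λ = c/f = 428 nm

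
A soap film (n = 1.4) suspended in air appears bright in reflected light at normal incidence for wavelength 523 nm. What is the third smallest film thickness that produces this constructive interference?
2nt = (m − ½)λ with m = 3 → t = (m − ½)λ/(2n) = 467 nm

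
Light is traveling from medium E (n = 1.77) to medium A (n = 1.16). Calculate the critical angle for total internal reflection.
θc = arcsin(n₂/n₁) = 40.95°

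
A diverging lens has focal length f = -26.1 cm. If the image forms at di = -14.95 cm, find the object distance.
1/do = 1/f − 1/di → do = 35 cm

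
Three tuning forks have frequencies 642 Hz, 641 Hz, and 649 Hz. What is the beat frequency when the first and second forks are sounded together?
1 Hz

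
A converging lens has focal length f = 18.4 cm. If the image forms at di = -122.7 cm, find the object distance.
1/do = 1/f − 1/di → do = 16 cm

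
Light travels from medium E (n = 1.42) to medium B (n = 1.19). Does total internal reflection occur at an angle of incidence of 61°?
θc = arcsin(n₂/n₁) = 56.93°; 61° > θc, so yes — total internal reflection.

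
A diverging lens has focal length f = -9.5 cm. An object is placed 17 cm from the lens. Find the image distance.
1/di = 1/f − 1/do → di = -6.094 cm (virtual image)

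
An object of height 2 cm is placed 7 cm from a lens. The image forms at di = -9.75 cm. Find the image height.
hi = (-di/do) × ho = 2.786 cm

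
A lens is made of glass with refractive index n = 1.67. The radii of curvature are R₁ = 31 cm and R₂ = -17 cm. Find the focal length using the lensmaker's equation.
1/f = (n − 1)(1/R₁ − 1/R₂) → f = 16.39 cm (converging lens)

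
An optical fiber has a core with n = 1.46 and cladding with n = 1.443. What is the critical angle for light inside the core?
θc = arcsin(n_cladding/n_core) = 81.25°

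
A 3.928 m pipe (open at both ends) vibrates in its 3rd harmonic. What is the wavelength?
λₙ = 2L/n = 2.619 m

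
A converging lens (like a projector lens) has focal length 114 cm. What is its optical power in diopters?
P = 1/f = 0.8772 D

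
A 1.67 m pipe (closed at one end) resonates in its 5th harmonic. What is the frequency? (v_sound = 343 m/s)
fₙ = nv/(4L) = 256.7 Hz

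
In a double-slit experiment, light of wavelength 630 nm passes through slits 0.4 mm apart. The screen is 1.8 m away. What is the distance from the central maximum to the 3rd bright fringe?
y = mλL/d = 8.505 mm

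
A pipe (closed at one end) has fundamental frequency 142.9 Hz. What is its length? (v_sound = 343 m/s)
L = v/(4f₁) = 0.6001 m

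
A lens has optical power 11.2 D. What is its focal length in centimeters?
f = 1/P = 8.929 cm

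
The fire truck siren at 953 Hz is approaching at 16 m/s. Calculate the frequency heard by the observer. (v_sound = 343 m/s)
f_obs = f·v/(v − v_s) = 999.6 Hz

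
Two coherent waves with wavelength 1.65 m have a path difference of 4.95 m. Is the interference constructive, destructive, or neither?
constructive — path difference = 3λ, a whole number of wavelengths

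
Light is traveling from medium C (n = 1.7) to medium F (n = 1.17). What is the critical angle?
θc = arcsin(n₂/n₁) = 43.49°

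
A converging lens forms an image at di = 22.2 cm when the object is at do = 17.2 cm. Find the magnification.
M = −di/do = -1.291 (inverted image)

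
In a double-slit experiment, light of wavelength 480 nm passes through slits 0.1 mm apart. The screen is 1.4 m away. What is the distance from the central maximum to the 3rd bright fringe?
y = mλL/d = 20.16 mm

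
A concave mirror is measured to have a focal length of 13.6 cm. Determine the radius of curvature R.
R = 2|f| = 27.2 cm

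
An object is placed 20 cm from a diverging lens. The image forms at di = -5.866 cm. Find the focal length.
1/f = 1/do + 1/di → f = -8.301 cm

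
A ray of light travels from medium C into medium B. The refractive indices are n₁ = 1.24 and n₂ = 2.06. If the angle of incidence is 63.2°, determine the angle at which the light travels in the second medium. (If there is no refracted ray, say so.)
sin θ₂ = (n₁/n₂)·sin θ₁ = 0.5373 → θ₂ = 32.5°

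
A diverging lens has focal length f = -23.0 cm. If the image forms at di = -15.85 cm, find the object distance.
1/do = 1/f − 1/di → do = 50.99 cm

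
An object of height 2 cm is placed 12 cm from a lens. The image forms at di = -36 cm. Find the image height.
hi = (-di/do) × ho = 6 cm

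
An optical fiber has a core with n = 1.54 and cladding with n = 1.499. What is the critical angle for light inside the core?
θc = arcsin(n_cladding/n_core) = 76.75°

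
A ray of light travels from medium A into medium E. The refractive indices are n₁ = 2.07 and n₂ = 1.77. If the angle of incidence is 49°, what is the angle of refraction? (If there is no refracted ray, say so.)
sin θ₂ = (n₁/n₂)·sin θ₁ = 0.8826 → θ₂ = 61.96°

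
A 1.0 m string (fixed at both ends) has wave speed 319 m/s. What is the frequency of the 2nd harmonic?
fₙ = nv/(2L) = 319 Hz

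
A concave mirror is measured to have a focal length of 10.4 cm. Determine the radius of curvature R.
R = 2|f| = 20.8 cm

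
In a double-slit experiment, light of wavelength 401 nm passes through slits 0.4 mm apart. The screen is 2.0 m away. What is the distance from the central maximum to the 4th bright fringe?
y = mλL/d = 8.02 mm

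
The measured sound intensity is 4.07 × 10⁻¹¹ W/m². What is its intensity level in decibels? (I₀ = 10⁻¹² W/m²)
β = 10·log₁₀(I/I₀) = 16.1 dB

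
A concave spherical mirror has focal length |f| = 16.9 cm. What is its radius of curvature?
R = 2|f| = 33.8 cm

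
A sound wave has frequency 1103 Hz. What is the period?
T = 1/f = 9.066 × 10⁻⁴ s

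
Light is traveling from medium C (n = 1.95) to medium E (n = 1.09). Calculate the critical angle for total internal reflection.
θc = arcsin(n₂/n₁) = 33.98°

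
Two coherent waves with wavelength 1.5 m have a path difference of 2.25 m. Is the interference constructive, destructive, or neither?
destructive — path difference = 1.5λ, an odd multiple of λ/2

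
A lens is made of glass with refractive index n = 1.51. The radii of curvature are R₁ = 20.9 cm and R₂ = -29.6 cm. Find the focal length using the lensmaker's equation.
1/f = (n − 1)(1/R₁ − 1/R₂) → f = 24.02 cm (converging lens)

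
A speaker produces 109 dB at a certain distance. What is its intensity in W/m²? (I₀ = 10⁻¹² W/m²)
I = I₀·10^(β/10) = 7.94 × 10⁻² W/m²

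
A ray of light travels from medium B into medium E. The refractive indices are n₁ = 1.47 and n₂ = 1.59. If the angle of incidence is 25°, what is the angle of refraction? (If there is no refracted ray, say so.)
sin θ₂ = (n₁/n₂)·sin θ₁ = 0.3907 → θ₂ = 23°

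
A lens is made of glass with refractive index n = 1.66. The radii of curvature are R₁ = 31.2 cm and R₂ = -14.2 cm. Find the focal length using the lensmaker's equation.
1/f = (n − 1)(1/R₁ − 1/R₂) → f = 14.79 cm (converging lens)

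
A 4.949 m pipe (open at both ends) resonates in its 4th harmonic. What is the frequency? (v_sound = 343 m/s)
fₙ = nv/(2L) = 138.6 Hz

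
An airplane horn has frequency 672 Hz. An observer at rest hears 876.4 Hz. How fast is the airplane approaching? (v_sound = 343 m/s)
v_s = v·(1 − f/f_obs) = 80 m/s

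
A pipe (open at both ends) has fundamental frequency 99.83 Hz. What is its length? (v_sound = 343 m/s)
L = v/(2f₁) = 1.718 m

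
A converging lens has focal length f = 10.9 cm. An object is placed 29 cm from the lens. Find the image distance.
1/di = 1/f − 1/do → di = 17.46 cm (real image)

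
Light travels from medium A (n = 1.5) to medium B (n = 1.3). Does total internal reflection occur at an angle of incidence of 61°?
θc = arcsin(n₂/n₁) = 60.07°; 61° > θc, so yes — total internal reflection.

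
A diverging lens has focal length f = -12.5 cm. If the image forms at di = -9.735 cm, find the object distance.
1/do = 1/f − 1/di → do = 44.01 cm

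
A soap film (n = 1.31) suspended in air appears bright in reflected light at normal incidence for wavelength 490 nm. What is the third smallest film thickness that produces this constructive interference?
2nt = (m − ½)λ with m = 3 → t = (m − ½)λ/(2n) = 467.6 nm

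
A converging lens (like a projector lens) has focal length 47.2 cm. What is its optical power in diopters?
P = 1/f = 2.119 D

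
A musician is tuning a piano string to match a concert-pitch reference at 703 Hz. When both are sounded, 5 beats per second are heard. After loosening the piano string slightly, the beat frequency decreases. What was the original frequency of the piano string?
708 Hz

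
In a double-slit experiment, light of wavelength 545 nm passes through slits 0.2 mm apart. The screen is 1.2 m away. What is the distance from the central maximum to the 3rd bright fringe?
y = mλL/d = 9.81 mm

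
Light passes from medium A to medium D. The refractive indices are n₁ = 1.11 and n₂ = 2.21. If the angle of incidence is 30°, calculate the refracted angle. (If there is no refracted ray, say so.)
sin θ₂ = (n₁/n₂)·sin θ₁ = 0.2511 → θ₂ = 14.54°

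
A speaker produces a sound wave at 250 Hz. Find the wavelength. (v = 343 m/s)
λ = v/f = 1.372 m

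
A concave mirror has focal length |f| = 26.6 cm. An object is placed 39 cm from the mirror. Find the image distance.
f = +26.6 cm (concave); 1/di = 1/f − 1/do → di = 83.66 cm (real image, in front of mirror)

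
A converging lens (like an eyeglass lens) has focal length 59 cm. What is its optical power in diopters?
P = 1/f = 1.695 D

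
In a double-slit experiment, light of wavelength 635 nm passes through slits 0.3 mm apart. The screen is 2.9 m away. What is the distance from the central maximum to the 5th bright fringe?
y = mλL/d = 30.69 mm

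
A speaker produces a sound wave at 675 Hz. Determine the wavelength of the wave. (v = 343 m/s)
λ = v/f = 0.5081 m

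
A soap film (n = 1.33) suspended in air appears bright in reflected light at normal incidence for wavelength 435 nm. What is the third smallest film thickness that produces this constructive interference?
2nt = (m − ½)λ with m = 3 → t = (m − ½)λ/(2n) = 408.8 nm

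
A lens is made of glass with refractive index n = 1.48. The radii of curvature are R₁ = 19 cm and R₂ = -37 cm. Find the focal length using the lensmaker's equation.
1/f = (n − 1)(1/R₁ − 1/R₂) → f = 26.15 cm (converging lens)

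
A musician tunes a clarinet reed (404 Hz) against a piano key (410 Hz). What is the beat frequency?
6 Hz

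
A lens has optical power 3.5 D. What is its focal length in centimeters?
f = 1/P = 28.57 cm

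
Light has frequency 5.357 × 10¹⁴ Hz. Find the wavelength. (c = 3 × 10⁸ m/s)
λ = c/f = 560 nm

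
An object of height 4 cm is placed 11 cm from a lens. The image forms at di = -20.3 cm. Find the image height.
hi = (-di/do) × ho = 7.382 cm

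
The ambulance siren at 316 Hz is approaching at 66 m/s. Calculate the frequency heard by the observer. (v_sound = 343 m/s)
f_obs = f·v/(v − v_s) = 391.3 Hz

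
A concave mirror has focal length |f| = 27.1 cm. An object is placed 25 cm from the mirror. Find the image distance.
f = +27.1 cm (concave); 1/di = 1/f − 1/do → di = -322.6 cm (virtual image, behind mirror)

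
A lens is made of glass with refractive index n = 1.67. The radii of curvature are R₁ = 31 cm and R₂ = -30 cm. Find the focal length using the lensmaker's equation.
1/f = (n − 1)(1/R₁ − 1/R₂) → f = 22.76 cm (converging lens)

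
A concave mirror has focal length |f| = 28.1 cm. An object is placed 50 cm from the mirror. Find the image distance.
f = +28.1 cm (concave); 1/di = 1/f − 1/do → di = 64.16 cm (real image, in front of mirror)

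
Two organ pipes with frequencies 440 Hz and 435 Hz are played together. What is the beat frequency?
5 Hz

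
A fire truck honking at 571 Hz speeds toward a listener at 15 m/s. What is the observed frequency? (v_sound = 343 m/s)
f_obs = f·v/(v − v_s) = 597.1 Hz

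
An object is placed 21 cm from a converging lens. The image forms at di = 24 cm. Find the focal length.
1/f = 1/do + 1/di → f = 11.2 cm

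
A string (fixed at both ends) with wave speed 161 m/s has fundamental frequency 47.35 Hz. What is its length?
L = v/(2f₁) = 1.7 m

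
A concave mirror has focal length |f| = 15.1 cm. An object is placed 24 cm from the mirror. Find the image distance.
f = +15.1 cm (concave); 1/di = 1/f − 1/do → di = 40.72 cm (real image, in front of mirror)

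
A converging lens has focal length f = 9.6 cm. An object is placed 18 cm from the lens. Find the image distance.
1/di = 1/f − 1/do → di = 20.57 cm (real image)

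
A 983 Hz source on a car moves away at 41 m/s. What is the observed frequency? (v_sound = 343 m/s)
f_obs = f·v/(v + v_s) = 878 Hz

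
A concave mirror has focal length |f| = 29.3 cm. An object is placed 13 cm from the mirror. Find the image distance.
f = +29.3 cm (concave); 1/di = 1/f − 1/do → di = -23.37 cm (virtual image, behind mirror)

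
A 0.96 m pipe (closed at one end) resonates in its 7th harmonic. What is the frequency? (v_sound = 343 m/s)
fₙ = nv/(4L) = 625.3 Hz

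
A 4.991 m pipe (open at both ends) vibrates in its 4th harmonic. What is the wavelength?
λₙ = 2L/n = 2.495 m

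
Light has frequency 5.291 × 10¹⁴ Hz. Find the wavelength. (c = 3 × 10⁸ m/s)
λ = c/f = 567 nm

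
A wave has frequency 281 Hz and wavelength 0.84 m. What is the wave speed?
v = fλ = 236 m/s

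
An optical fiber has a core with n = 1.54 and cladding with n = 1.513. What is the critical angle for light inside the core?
θc = arcsin(n_cladding/n_core) = 79.26°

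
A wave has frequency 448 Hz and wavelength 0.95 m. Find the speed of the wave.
v = fλ = 425.6 m/s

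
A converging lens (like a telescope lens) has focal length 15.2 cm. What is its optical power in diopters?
P = 1/f = 6.579 D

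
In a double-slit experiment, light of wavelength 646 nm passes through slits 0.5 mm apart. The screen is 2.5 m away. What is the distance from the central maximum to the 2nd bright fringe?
y = mλL/d = 6.46 mm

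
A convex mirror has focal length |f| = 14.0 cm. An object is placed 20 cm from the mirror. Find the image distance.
f = −14.0 cm (convex); 1/di = 1/f − 1/do → di = -8.235 cm (virtual image, behind mirror)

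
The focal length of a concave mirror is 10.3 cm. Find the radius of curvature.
R = 2|f| = 20.6 cm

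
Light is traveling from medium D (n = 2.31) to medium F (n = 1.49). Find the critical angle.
θc = arcsin(n₂/n₁) = 40.17°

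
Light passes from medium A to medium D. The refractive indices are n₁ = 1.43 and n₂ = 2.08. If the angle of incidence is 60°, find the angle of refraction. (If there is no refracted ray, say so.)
sin θ₂ = (n₁/n₂)·sin θ₁ = 0.5954 → θ₂ = 36.54°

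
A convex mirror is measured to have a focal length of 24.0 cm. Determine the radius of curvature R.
R = 2|f| = 48 cm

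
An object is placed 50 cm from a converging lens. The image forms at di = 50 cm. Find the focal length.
1/f = 1/do + 1/di → f = 25 cm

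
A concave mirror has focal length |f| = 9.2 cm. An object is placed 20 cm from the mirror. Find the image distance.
f = +9.2 cm (concave); 1/di = 1/f − 1/do → di = 17.04 cm (real image, in front of mirror)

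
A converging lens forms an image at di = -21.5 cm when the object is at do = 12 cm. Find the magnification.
M = −di/do = 1.792 (upright image)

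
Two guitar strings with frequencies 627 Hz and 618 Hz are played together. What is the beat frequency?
9 Hz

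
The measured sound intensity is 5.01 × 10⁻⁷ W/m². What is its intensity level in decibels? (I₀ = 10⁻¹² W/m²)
β = 10·log₁₀(I/I₀) = 57 dB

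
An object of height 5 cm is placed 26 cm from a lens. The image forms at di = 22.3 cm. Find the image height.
hi = (-di/do) × ho = -4.288 cm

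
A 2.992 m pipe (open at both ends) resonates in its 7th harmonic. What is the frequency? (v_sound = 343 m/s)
fₙ = nv/(2L) = 401.2 Hz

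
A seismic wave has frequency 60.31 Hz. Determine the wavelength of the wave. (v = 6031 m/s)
λ = v/f = 100 m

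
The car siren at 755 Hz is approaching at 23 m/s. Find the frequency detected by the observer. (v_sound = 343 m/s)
f_obs = f·v/(v − v_s) = 809.3 Hz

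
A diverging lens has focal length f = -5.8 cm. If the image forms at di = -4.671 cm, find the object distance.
1/do = 1/f − 1/di → do = 24 cm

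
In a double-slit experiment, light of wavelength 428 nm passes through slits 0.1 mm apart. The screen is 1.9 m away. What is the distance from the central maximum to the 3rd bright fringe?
y = mλL/d = 24.4 mm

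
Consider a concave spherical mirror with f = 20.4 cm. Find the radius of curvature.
R = 2|f| = 40.8 cm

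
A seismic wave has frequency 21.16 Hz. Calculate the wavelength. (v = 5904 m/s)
λ = v/f = 279 m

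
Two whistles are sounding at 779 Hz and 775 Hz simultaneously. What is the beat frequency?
4 Hz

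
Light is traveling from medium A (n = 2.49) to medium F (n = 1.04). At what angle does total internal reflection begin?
θc = arcsin(n₂/n₁) = 24.69°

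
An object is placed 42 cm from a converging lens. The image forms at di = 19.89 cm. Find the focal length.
1/f = 1/do + 1/di → f = 13.5 cm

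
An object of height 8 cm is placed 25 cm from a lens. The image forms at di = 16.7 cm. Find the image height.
hi = (-di/do) × ho = -5.344 cm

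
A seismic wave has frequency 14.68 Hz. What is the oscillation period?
T = 1/f = 0.06812 s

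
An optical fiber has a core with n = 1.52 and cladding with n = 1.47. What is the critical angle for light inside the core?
θc = arcsin(n_cladding/n_core) = 75.26°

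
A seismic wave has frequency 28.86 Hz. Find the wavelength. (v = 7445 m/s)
λ = v/f = 258 m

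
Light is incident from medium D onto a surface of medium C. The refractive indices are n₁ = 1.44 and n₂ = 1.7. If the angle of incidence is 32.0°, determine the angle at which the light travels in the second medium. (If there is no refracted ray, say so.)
sin θ₂ = (n₁/n₂)·sin θ₁ = 0.4489 → θ₂ = 26.67°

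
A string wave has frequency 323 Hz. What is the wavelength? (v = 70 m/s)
λ = v/f = 0.2167 m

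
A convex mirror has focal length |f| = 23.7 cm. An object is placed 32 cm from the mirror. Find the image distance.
f = −23.7 cm (convex); 1/di = 1/f − 1/do → di = -13.62 cm (virtual image, behind mirror)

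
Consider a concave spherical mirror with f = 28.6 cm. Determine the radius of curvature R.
R = 2|f| = 57.2 cm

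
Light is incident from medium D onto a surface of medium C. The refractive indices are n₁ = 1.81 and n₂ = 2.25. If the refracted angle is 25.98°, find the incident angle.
sin θ₁ = (n₂/n₁)·sin θ₂ → θ₁ = 32.99°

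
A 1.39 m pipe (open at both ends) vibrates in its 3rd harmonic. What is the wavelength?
λₙ = 2L/n = 0.9267 m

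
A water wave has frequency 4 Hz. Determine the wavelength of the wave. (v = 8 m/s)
λ = v/f = 2 m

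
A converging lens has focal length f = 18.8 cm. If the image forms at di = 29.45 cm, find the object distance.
1/do = 1/f − 1/di → do = 51.99 cm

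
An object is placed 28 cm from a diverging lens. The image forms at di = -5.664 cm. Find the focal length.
1/f = 1/do + 1/di → f = -7.1 cm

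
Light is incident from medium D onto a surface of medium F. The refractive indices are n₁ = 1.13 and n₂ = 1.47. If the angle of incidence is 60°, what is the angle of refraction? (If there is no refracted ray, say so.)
sin θ₂ = (n₁/n₂)·sin θ₁ = 0.6657 → θ₂ = 41.74°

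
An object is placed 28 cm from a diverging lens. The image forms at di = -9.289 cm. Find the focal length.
1/f = 1/do + 1/di → f = -13.9 cm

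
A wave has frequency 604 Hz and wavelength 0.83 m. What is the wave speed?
v = fλ = 501.3 m/s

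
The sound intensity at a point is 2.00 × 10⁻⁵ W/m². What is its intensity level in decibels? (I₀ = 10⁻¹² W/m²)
β = 10·log₁₀(I/I₀) = 73.01 dB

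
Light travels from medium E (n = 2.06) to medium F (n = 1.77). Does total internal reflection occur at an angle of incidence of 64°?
θc = arcsin(n₂/n₁) = 59.23°; 64° > θc, so yes — total internal reflection.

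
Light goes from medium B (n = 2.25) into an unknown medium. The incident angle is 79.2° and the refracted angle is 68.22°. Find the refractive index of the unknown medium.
n₂ = n₁·sin θ₁ / sin θ₂ = 2.38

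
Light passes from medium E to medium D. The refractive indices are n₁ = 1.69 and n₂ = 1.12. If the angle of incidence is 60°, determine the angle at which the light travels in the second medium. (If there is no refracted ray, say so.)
sin θ₂ = (n₁/n₂)·sin θ₁ = 1.307 > 1, so there is no refracted ray — the light undergoes total internal reflection.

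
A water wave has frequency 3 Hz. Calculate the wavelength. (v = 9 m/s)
λ = v/f = 3 m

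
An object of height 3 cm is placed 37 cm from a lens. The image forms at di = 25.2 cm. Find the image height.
hi = (-di/do) × ho = -2.043 cm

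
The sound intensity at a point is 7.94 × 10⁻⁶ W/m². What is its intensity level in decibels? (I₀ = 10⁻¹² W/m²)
β = 10·log₁₀(I/I₀) = 69 dB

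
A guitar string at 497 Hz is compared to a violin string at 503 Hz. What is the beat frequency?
6 Hz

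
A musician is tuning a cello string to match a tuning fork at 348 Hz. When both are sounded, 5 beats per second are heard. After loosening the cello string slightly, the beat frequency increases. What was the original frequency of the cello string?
343 Hz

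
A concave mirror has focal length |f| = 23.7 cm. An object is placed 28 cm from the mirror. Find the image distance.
f = +23.7 cm (concave); 1/di = 1/f − 1/do → di = 154.3 cm (real image, in front of mirror)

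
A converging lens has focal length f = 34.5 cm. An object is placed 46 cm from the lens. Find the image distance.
1/di = 1/f − 1/do → di = 138 cm (real image)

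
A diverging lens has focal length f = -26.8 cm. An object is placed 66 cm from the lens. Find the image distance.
1/di = 1/f − 1/do → di = -19.06 cm (virtual image)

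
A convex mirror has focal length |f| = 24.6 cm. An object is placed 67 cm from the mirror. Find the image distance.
f = −24.6 cm (convex); 1/di = 1/f − 1/do → di = -17.99 cm (virtual image, behind mirror)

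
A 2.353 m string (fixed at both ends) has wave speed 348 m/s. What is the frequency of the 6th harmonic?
fₙ = nv/(2L) = 443.7 Hz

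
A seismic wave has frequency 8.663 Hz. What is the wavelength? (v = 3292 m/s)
λ = v/f = 380 m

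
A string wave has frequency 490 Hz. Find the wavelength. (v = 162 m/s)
λ = v/f = 0.3306 m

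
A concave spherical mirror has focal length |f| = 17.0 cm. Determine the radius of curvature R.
R = 2|f| = 34 cm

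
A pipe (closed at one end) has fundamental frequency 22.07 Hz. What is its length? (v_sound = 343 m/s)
L = v/(4f₁) = 3.885 m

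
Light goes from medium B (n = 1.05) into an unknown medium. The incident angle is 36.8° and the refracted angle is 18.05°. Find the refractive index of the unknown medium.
n₂ = n₁·sin θ₁ / sin θ₂ = 2.03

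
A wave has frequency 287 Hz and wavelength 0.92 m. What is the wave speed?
v = fλ = 264 m/s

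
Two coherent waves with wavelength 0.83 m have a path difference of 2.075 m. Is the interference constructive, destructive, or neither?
destructive — path difference = 2.5λ, an odd multiple of λ/2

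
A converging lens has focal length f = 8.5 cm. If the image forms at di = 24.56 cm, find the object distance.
1/do = 1/f − 1/di → do = 13 cm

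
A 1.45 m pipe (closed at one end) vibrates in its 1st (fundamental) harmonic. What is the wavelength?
λₙ = 4L/n = 5.8 m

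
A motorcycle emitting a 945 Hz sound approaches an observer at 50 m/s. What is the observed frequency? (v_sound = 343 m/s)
f_obs = f·v/(v − v_s) = 1106 Hz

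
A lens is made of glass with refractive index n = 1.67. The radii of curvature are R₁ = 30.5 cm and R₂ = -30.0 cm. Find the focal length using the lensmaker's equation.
1/f = (n − 1)(1/R₁ − 1/R₂) → f = 22.57 cm (converging lens)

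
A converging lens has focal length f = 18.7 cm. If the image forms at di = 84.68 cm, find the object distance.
1/do = 1/f − 1/di → do = 24 cm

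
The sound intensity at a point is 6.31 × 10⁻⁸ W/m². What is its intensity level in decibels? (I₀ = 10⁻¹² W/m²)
β = 10·log₁₀(I/I₀) = 48 dB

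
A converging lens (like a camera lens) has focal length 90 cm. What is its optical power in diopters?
P = 1/f = 1.111 D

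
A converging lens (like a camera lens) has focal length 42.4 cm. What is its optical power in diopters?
P = 1/f = 2.358 D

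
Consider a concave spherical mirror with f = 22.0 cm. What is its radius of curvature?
R = 2|f| = 44 cm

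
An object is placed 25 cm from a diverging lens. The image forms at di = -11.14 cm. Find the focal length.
1/f = 1/do + 1/di → f = -20.09 cm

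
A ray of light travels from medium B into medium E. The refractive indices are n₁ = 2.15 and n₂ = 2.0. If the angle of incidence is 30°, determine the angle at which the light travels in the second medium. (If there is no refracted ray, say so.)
sin θ₂ = (n₁/n₂)·sin θ₁ = 0.5375 → θ₂ = 32.51°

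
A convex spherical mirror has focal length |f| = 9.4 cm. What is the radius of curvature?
R = 2|f| = 18.8 cm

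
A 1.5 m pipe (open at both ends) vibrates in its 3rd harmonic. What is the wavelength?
λₙ = 2L/n = 1 m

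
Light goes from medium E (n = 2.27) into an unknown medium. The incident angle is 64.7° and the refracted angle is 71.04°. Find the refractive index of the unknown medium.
n₂ = n₁·sin θ₁ / sin θ₂ = 2.17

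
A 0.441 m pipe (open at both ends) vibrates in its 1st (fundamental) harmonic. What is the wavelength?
λₙ = 2L/n = 0.882 m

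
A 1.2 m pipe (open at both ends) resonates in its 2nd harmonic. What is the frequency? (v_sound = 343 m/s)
fₙ = nv/(2L) = 285.8 Hz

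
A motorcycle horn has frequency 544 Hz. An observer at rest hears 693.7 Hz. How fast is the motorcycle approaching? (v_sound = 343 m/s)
v_s = v·(1 − f/f_obs) = 74.02 m/s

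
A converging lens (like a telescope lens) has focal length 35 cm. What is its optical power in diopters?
P = 1/f = 2.857 D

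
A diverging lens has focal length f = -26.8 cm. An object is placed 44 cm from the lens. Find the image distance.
1/di = 1/f − 1/do → di = -16.66 cm (virtual image)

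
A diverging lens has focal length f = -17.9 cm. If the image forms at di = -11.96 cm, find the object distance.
1/do = 1/f − 1/di → do = 36.04 cm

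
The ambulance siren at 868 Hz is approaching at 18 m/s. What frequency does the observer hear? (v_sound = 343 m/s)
f_obs = f·v/(v − v_s) = 916.1 Hz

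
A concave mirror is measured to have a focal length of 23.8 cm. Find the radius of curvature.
R = 2|f| = 47.6 cm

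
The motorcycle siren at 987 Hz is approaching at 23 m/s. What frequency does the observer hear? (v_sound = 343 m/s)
f_obs = f·v/(v − v_s) = 1058 Hz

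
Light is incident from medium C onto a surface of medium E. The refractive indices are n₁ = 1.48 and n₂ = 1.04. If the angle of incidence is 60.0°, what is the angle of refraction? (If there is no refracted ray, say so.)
sin θ₂ = (n₁/n₂)·sin θ₁ = 1.232 > 1, so there is no refracted ray — the light undergoes total internal reflection.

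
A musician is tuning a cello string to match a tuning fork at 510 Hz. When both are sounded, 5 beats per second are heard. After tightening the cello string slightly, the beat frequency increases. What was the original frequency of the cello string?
515 Hz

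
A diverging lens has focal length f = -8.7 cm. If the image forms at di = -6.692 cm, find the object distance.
1/do = 1/f − 1/di → do = 28.99 cm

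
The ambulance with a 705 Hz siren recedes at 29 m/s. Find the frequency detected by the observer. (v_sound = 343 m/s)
f_obs = f·v/(v + v_s) = 650 Hz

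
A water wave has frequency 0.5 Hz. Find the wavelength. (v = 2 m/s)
λ = v/f = 4 m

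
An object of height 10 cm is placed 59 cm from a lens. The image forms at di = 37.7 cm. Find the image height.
hi = (-di/do) × ho = -6.39 cm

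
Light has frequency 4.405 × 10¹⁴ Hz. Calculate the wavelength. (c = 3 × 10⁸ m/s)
λ = c/f = 681 nm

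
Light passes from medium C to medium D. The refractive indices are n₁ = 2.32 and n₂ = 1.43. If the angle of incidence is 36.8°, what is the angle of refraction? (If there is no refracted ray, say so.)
sin θ₂ = (n₁/n₂)·sin θ₁ = 0.9718 → θ₂ = 76.37°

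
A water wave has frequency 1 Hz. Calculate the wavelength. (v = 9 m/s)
λ = v/f = 9 m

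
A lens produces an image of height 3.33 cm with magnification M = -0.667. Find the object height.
ho = |hi|/|M| = 4.993 cm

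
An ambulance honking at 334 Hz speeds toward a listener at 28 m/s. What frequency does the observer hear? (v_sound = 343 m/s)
f_obs = f·v/(v − v_s) = 363.7 Hz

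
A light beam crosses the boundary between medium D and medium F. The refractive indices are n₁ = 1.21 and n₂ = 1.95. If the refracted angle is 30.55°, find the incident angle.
sin θ₁ = (n₂/n₁)·sin θ₂ → θ₁ = 55°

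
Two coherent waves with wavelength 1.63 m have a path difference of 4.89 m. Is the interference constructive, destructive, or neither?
constructive — path difference = 3λ, a whole number of wavelengths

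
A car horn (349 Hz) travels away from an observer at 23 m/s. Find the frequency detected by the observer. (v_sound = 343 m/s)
f_obs = f·v/(v + v_s) = 327.1 Hz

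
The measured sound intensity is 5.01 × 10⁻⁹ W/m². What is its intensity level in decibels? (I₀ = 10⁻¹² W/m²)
β = 10·log₁₀(I/I₀) = 37 dB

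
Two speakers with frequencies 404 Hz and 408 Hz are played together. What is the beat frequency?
4 Hz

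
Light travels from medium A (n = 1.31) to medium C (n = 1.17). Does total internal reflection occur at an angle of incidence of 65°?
θc = arcsin(n₂/n₁) = 63.27°; 65° > θc, so yes — total internal reflection.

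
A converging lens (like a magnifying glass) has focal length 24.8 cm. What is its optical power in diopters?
P = 1/f = 4.032 D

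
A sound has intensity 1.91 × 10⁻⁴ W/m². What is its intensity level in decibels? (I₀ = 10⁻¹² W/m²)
β = 10·log₁₀(I/I₀) = 82.81 dB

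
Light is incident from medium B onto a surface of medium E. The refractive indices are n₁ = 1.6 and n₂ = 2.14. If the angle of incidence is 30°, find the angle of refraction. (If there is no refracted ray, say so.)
sin θ₂ = (n₁/n₂)·sin θ₁ = 0.3738 → θ₂ = 21.95°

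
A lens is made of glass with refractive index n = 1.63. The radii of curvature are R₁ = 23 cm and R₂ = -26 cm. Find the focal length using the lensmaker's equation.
1/f = (n − 1)(1/R₁ − 1/R₂) → f = 19.37 cm (converging lens)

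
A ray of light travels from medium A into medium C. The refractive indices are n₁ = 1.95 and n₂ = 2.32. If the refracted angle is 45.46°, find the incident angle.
sin θ₁ = (n₂/n₁)·sin θ₂ → θ₁ = 58°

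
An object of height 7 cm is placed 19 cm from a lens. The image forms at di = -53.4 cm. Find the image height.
hi = (-di/do) × ho = 19.67 cm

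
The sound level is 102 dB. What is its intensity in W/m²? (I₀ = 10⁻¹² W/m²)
I = I₀·10^(β/10) = 1.58 × 10⁻² W/m²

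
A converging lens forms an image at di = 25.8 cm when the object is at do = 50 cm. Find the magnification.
M = −di/do = -0.516 (inverted image)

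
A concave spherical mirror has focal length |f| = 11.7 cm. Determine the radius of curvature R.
R = 2|f| = 23.4 cm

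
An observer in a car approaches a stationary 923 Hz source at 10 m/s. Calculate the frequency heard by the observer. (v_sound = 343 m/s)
f_obs = f·(v + v_o)/v = 949.9 Hz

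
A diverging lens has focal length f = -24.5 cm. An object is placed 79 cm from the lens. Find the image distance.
1/di = 1/f − 1/do → di = -18.7 cm (virtual image)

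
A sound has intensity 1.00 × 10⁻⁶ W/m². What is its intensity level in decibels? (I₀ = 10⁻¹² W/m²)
β = 10·log₁₀(I/I₀) = 60 dB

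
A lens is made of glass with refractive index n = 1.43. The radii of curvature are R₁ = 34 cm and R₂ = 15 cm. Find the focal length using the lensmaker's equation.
1/f = (n − 1)(1/R₁ − 1/R₂) → f = -62.42 cm (diverging lens)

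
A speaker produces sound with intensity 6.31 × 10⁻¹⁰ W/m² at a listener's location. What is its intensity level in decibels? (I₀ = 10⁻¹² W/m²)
β = 10·log₁₀(I/I₀) = 28 dB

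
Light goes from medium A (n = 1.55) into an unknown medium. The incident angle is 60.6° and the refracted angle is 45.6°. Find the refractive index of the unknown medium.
n₂ = n₁·sin θ₁ / sin θ₂ = 1.89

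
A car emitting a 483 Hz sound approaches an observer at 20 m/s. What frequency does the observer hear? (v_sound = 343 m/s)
f_obs = f·v/(v − v_s) = 512.9 Hz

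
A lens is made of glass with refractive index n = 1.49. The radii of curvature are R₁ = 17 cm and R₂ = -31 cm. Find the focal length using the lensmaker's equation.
1/f = (n − 1)(1/R₁ − 1/R₂) → f = 22.41 cm (converging lens)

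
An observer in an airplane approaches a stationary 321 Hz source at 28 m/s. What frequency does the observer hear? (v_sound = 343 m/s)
f_obs = f·(v + v_o)/v = 347.2 Hz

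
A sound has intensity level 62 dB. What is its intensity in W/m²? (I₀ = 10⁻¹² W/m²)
I = I₀·10^(β/10) = 1.58 × 10⁻⁶ W/m²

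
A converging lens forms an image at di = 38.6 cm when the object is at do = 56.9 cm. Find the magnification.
M = −di/do = -0.6784 (inverted image)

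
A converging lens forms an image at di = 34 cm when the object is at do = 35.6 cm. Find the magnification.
M = −di/do = -0.9551 (inverted image)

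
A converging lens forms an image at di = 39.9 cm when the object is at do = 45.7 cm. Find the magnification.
M = −di/do = -0.8731 (inverted image)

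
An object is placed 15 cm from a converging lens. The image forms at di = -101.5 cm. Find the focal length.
1/f = 1/do + 1/di → f = 17.6 cm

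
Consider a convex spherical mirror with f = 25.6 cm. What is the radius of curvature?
R = 2|f| = 51.2 cm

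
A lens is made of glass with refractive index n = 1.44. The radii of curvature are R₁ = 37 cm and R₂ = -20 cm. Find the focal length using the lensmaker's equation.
1/f = (n − 1)(1/R₁ − 1/R₂) → f = 29.51 cm (converging lens)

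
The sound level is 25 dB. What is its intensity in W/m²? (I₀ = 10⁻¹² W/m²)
I = I₀·10^(β/10) = 3.16 × 10⁻¹⁰ W/m²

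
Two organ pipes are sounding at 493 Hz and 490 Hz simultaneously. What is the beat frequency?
3 Hz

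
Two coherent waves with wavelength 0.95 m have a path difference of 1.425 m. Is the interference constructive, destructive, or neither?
destructive — path difference = 1.5λ, an odd multiple of λ/2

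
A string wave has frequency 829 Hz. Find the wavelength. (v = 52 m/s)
λ = v/f = 0.06273 m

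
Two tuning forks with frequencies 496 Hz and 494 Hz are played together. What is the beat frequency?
2 Hz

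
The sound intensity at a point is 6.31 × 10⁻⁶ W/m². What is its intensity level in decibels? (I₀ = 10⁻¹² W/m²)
β = 10·log₁₀(I/I₀) = 68 dB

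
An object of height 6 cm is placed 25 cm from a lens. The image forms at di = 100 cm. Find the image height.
hi = (-di/do) × ho = -24 cm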